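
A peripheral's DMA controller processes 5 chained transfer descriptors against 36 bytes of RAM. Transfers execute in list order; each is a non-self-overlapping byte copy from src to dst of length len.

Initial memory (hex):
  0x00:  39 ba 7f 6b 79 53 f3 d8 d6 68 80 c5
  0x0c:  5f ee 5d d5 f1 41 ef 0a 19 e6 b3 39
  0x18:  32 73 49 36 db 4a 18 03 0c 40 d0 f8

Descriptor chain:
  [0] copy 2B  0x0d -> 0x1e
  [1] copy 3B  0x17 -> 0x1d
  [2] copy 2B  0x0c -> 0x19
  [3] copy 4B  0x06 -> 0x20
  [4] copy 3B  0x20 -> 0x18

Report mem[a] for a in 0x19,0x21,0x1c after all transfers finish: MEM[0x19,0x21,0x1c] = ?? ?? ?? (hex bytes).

MEM[0x19,0x21,0x1c] = d8 d8 db

#0 dst[0x1e+2] := {0xee,0x5d}
#1 dst[0x1d+3] := {0x39,0x32,0x73}
#2 dst[0x19+2] := {0x5f,0xee}
#3 dst[0x20+4] := {0xf3,0xd8,0xd6,0x68}
#4 dst[0x18+3] := {0xf3,0xd8,0xd6}
query mem[0x19]=0xd8, mem[0x21]=0xd8, mem[0x1c]=0xdb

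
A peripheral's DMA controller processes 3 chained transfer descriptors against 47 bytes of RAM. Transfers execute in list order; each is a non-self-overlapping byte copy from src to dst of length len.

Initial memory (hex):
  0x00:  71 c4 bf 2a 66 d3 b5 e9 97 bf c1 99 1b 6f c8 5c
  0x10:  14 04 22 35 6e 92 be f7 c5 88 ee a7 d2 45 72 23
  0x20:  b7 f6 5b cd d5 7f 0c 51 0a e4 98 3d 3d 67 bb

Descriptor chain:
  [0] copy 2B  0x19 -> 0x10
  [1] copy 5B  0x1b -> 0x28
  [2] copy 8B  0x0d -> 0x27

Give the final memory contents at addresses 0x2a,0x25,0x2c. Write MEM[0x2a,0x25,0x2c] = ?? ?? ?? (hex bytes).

D0: mem[0x10..0x11] <- [88 ee]
D1: mem[0x28..0x2c] <- [a7 d2 45 72 23]
D2: mem[0x27..0x2e] <- [6f c8 5c 88 ee 22 35 6e]
query mem[0x2a]=0x88, mem[0x25]=0x7f, mem[0x2c]=0x22

MEM[0x2a,0x25,0x2c] = 88 7f 22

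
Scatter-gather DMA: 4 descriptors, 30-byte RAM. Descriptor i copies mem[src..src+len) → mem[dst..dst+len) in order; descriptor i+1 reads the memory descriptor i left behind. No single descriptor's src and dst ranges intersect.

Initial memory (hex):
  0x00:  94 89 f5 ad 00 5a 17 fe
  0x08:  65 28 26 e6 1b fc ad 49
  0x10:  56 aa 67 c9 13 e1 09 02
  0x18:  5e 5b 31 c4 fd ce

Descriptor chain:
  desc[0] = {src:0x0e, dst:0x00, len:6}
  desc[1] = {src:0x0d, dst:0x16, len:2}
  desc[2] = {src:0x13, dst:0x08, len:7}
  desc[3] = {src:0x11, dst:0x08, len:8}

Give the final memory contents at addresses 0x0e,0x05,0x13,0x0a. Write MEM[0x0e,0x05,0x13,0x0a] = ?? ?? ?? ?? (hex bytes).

MEM[0x0e,0x05,0x13,0x0a] = ad c9 c9 c9

#0 dst[0x00+6] := {0xad,0x49,0x56,0xaa,0x67,0xc9}
#1 dst[0x16+2] := {0xfc,0xad}
#2 dst[0x08+7] := {0xc9,0x13,0xe1,0xfc,0xad,0x5e,0x5b}
#3 dst[0x08+8] := {0xaa,0x67,0xc9,0x13,0xe1,0xfc,0xad,0x5e}
query mem[0x0e]=0xad, mem[0x05]=0xc9, mem[0x13]=0xc9, mem[0x0a]=0xc9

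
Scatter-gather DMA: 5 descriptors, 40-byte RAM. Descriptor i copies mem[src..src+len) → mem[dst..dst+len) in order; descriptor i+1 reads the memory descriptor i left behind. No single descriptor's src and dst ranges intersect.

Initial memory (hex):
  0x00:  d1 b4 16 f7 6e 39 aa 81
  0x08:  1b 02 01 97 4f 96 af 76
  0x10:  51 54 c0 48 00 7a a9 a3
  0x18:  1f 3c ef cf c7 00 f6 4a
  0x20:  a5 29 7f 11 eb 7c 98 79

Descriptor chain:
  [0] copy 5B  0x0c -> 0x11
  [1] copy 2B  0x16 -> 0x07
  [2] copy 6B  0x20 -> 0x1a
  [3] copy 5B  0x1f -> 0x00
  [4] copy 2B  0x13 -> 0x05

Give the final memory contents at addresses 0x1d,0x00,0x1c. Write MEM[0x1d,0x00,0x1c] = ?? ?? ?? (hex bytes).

D0: mem[0x11..0x15] <- [4f 96 af 76 51]
D1: mem[0x07..0x08] <- [a9 a3]
D2: mem[0x1a..0x1f] <- [a5 29 7f 11 eb 7c]
D3: mem[0x00..0x04] <- [7c a5 29 7f 11]
D4: mem[0x05..0x06] <- [af 76]
query mem[0x1d]=0x11, mem[0x00]=0x7c, mem[0x1c]=0x7f

MEM[0x1d,0x00,0x1c] = 11 7c 7f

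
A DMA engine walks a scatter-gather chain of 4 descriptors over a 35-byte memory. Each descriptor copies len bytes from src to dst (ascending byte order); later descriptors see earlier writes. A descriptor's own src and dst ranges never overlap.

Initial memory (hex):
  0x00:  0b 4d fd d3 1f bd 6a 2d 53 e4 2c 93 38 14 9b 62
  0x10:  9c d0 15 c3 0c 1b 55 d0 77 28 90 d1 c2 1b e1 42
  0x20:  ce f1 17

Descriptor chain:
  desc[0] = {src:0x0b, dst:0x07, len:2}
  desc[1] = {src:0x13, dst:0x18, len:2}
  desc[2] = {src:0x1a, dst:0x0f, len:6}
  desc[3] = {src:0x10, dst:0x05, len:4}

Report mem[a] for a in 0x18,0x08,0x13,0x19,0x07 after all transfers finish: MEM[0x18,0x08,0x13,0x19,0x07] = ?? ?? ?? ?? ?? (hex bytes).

D0: mem[0x07..0x08] <- [93 38]
D1: mem[0x18..0x19] <- [c3 0c]
D2: mem[0x0f..0x14] <- [90 d1 c2 1b e1 42]
D3: mem[0x05..0x08] <- [d1 c2 1b e1]
query mem[0x18]=0xc3, mem[0x08]=0xe1, mem[0x13]=0xe1, mem[0x19]=0x0c, mem[0x07]=0x1b

MEM[0x18,0x08,0x13,0x19,0x07] = c3 e1 e1 0c 1b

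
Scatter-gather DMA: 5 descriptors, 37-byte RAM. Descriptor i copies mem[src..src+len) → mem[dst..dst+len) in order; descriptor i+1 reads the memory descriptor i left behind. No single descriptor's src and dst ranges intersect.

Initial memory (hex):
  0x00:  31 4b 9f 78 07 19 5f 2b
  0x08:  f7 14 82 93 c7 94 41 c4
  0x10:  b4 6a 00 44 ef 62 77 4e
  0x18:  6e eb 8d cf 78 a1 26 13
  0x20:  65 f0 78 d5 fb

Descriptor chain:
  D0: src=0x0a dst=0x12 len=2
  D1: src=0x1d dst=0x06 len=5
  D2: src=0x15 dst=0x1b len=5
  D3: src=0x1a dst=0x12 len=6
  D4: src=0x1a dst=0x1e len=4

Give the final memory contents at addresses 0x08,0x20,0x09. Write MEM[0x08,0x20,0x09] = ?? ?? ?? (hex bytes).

D0: mem[0x12..0x13] <- [82 93]
D1: mem[0x06..0x0a] <- [a1 26 13 65 f0]
D2: mem[0x1b..0x1f] <- [62 77 4e 6e eb]
D3: mem[0x12..0x17] <- [8d 62 77 4e 6e eb]
D4: mem[0x1e..0x21] <- [8d 62 77 4e]
query mem[0x08]=0x13, mem[0x20]=0x77, mem[0x09]=0x65

MEM[0x08,0x20,0x09] = 13 77 65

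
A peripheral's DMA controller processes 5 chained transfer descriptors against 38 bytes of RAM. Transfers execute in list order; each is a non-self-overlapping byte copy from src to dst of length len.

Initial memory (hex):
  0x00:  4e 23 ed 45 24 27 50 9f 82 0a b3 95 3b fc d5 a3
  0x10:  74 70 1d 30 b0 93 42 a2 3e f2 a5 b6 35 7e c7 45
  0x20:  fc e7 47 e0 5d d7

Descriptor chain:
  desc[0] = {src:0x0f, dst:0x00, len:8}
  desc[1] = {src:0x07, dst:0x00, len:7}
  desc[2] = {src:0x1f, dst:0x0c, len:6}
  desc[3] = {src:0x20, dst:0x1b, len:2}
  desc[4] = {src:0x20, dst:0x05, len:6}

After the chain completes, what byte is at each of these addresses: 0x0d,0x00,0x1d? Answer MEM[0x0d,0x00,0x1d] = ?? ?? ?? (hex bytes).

MEM[0x0d,0x00,0x1d] = fc 42 7e

[0] 0x0f->0x00 len=8 : a3 74 70 1d 30 b0 93 42
[1] 0x07->0x00 len=7 : 42 82 0a b3 95 3b fc
[2] 0x1f->0x0c len=6 : 45 fc e7 47 e0 5d
[3] 0x20->0x1b len=2 : fc e7
[4] 0x20->0x05 len=6 : fc e7 47 e0 5d d7
query mem[0x0d]=0xfc, mem[0x00]=0x42, mem[0x1d]=0x7e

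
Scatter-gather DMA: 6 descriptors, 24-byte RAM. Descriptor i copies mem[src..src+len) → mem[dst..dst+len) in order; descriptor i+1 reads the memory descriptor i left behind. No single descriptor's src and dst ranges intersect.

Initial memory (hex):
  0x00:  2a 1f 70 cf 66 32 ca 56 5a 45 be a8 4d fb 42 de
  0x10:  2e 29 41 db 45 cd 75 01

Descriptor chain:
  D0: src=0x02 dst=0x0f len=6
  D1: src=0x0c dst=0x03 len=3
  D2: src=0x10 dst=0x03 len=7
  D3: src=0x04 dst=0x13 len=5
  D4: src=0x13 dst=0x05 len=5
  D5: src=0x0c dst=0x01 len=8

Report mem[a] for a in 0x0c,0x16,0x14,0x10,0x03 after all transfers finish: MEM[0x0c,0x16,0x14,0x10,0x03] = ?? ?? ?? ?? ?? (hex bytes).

#0 dst[0x0f+6] := {0x70,0xcf,0x66,0x32,0xca,0x56}
#1 dst[0x03+3] := {0x4d,0xfb,0x42}
#2 dst[0x03+7] := {0xcf,0x66,0x32,0xca,0x56,0xcd,0x75}
#3 dst[0x13+5] := {0x66,0x32,0xca,0x56,0xcd}
#4 dst[0x05+5] := {0x66,0x32,0xca,0x56,0xcd}
#5 dst[0x01+8] := {0x4d,0xfb,0x42,0x70,0xcf,0x66,0x32,0x66}
query mem[0x0c]=0x4d, mem[0x16]=0x56, mem[0x14]=0x32, mem[0x10]=0xcf, mem[0x03]=0x42

MEM[0x0c,0x16,0x14,0x10,0x03] = 4d 56 32 cf 42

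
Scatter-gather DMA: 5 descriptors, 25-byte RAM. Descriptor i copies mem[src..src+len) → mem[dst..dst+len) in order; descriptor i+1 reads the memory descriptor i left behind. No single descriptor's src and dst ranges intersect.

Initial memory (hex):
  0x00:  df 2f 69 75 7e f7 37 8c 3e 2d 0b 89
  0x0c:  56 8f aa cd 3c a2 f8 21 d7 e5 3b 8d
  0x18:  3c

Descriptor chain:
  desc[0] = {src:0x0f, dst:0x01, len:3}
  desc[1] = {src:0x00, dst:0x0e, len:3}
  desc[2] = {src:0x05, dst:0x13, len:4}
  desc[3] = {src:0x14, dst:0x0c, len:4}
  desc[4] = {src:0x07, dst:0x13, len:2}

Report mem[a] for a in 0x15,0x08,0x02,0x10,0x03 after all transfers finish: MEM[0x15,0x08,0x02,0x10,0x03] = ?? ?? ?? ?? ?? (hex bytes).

MEM[0x15,0x08,0x02,0x10,0x03] = 8c 3e 3c 3c a2

  after D0: wrote 3B at 0x01 = cd3ca2
  after D1: wrote 3B at 0x0e = dfcd3c
  after D2: wrote 4B at 0x13 = f7378c3e
  after D3: wrote 4B at 0x0c = 378c3e8d
  after D4: wrote 2B at 0x13 = 8c3e
query mem[0x15]=0x8c, mem[0x08]=0x3e, mem[0x02]=0x3c, mem[0x10]=0x3c, mem[0x03]=0xa2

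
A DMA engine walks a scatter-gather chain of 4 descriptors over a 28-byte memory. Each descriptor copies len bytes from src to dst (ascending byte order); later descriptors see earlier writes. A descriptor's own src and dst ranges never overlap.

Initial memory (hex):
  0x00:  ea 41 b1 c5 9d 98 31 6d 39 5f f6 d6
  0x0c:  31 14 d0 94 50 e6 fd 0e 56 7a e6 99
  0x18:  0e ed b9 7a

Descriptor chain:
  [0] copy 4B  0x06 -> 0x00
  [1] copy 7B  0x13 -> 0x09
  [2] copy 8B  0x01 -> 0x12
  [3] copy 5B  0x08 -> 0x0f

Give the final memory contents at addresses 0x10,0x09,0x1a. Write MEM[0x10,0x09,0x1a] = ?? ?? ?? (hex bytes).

#0 dst[0x00+4] := {0x31,0x6d,0x39,0x5f}
#1 dst[0x09+7] := {0x0e,0x56,0x7a,0xe6,0x99,0x0e,0xed}
#2 dst[0x12+8] := {0x6d,0x39,0x5f,0x9d,0x98,0x31,0x6d,0x39}
#3 dst[0x0f+5] := {0x39,0x0e,0x56,0x7a,0xe6}
query mem[0x10]=0x0e, mem[0x09]=0x0e, mem[0x1a]=0xb9

MEM[0x10,0x09,0x1a] = 0e 0e b9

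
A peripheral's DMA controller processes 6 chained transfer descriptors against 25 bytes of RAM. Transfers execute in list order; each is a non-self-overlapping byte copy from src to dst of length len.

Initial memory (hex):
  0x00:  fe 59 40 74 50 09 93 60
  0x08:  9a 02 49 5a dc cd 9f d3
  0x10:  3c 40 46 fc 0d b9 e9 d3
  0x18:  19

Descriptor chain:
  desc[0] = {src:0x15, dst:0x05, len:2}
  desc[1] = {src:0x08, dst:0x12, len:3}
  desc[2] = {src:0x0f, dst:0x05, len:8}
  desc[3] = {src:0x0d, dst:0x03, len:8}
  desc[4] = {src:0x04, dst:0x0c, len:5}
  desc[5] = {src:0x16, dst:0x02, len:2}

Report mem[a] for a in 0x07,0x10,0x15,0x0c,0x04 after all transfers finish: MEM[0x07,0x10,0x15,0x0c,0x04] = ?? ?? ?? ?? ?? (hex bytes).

MEM[0x07,0x10,0x15,0x0c,0x04] = 40 9a b9 9f 9f

D0: mem[0x05..0x06] <- [b9 e9]
D1: mem[0x12..0x14] <- [9a 02 49]
D2: mem[0x05..0x0c] <- [d3 3c 40 9a 02 49 b9 e9]
D3: mem[0x03..0x0a] <- [cd 9f d3 3c 40 9a 02 49]
D4: mem[0x0c..0x10] <- [9f d3 3c 40 9a]
D5: mem[0x02..0x03] <- [e9 d3]
query mem[0x07]=0x40, mem[0x10]=0x9a, mem[0x15]=0xb9, mem[0x0c]=0x9f, mem[0x04]=0x9f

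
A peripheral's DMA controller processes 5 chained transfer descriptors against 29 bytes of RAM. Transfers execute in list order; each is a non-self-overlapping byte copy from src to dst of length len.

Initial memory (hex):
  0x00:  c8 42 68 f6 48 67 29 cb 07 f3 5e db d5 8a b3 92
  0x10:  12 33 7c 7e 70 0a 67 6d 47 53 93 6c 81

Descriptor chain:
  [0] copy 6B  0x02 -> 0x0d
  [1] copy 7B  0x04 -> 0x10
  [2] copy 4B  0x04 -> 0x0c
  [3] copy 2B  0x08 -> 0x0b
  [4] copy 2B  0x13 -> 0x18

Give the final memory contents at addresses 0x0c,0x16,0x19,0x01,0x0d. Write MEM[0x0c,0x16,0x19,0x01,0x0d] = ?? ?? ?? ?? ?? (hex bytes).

#0 dst[0x0d+6] := {0x68,0xf6,0x48,0x67,0x29,0xcb}
#1 dst[0x10+7] := {0x48,0x67,0x29,0xcb,0x07,0xf3,0x5e}
#2 dst[0x0c+4] := {0x48,0x67,0x29,0xcb}
#3 dst[0x0b+2] := {0x07,0xf3}
#4 dst[0x18+2] := {0xcb,0x07}
query mem[0x0c]=0xf3, mem[0x16]=0x5e, mem[0x19]=0x07, mem[0x01]=0x42, mem[0x0d]=0x67

MEM[0x0c,0x16,0x19,0x01,0x0d] = f3 5e 07 42 67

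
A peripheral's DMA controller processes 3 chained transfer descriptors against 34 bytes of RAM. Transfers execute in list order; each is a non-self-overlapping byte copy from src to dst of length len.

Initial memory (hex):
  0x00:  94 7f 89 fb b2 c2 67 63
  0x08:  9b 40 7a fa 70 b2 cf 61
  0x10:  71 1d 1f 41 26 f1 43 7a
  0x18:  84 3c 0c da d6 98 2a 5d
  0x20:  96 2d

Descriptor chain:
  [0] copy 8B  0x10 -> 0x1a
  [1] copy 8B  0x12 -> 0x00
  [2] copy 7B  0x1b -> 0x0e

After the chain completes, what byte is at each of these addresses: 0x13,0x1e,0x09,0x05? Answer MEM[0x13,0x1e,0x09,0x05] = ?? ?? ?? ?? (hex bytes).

D0: mem[0x1a..0x21] <- [71 1d 1f 41 26 f1 43 7a]
D1: mem[0x00..0x07] <- [1f 41 26 f1 43 7a 84 3c]
D2: mem[0x0e..0x14] <- [1d 1f 41 26 f1 43 7a]
query mem[0x13]=0x43, mem[0x1e]=0x26, mem[0x09]=0x40, mem[0x05]=0x7a

MEM[0x13,0x1e,0x09,0x05] = 43 26 40 7a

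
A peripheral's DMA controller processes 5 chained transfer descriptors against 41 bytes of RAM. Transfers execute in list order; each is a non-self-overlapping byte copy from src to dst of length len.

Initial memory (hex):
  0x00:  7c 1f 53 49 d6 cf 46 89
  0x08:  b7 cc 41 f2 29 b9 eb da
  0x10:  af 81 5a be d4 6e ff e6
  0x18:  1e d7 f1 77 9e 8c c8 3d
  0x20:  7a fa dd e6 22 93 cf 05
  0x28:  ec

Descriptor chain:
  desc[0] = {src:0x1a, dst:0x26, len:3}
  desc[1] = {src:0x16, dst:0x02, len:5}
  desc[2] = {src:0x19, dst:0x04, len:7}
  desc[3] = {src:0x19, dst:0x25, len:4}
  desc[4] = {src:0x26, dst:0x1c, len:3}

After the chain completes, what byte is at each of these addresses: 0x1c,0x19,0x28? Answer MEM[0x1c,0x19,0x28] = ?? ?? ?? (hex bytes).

MEM[0x1c,0x19,0x28] = f1 d7 9e

D0: mem[0x26..0x28] <- [f1 77 9e]
D1: mem[0x02..0x06] <- [ff e6 1e d7 f1]
D2: mem[0x04..0x0a] <- [d7 f1 77 9e 8c c8 3d]
D3: mem[0x25..0x28] <- [d7 f1 77 9e]
D4: mem[0x1c..0x1e] <- [f1 77 9e]
query mem[0x1c]=0xf1, mem[0x19]=0xd7, mem[0x28]=0x9e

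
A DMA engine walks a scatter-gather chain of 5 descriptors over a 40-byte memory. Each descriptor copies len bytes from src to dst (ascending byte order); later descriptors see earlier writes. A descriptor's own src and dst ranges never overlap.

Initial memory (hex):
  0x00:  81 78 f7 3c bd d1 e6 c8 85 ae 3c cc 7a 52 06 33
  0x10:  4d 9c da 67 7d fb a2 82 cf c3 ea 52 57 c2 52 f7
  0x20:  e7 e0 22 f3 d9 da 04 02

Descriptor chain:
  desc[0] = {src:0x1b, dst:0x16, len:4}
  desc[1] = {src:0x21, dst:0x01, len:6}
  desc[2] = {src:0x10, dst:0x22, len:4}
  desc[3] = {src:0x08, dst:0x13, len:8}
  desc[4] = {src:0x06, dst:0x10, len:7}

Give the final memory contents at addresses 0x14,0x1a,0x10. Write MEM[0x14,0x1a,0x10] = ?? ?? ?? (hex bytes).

#0 dst[0x16+4] := {0x52,0x57,0xc2,0x52}
#1 dst[0x01+6] := {0xe0,0x22,0xf3,0xd9,0xda,0x04}
#2 dst[0x22+4] := {0x4d,0x9c,0xda,0x67}
#3 dst[0x13+8] := {0x85,0xae,0x3c,0xcc,0x7a,0x52,0x06,0x33}
#4 dst[0x10+7] := {0x04,0xc8,0x85,0xae,0x3c,0xcc,0x7a}
query mem[0x14]=0x3c, mem[0x1a]=0x33, mem[0x10]=0x04

MEM[0x14,0x1a,0x10] = 3c 33 04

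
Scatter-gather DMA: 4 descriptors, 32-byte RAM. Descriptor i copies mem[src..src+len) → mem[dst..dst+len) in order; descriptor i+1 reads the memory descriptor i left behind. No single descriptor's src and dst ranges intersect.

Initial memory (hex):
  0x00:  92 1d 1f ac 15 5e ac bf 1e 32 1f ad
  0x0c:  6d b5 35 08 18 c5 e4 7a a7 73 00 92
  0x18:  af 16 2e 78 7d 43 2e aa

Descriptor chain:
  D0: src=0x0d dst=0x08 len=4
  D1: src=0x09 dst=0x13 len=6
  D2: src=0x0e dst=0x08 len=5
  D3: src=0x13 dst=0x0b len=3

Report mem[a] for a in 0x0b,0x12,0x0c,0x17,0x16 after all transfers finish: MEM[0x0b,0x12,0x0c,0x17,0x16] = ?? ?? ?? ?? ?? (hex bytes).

MEM[0x0b,0x12,0x0c,0x17,0x16] = 35 e4 08 b5 6d

#0 dst[0x08+4] := {0xb5,0x35,0x08,0x18}
#1 dst[0x13+6] := {0x35,0x08,0x18,0x6d,0xb5,0x35}
#2 dst[0x08+5] := {0x35,0x08,0x18,0xc5,0xe4}
#3 dst[0x0b+3] := {0x35,0x08,0x18}
query mem[0x0b]=0x35, mem[0x12]=0xe4, mem[0x0c]=0x08, mem[0x17]=0xb5, mem[0x16]=0x6d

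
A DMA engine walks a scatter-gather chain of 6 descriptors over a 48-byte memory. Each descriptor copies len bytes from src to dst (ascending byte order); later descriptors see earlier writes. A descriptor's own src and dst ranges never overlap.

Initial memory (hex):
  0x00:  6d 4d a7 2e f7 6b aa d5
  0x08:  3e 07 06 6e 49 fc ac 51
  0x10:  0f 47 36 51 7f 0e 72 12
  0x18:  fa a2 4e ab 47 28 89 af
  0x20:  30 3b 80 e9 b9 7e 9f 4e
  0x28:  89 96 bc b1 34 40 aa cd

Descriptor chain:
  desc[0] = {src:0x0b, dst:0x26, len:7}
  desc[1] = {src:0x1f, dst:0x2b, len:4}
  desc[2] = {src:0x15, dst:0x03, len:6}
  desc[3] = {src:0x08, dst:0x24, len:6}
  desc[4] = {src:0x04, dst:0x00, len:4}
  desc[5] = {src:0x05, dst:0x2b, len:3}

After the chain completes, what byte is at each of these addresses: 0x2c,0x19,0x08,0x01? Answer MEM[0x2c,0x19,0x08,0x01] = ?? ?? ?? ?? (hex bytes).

#0 dst[0x26+7] := {0x6e,0x49,0xfc,0xac,0x51,0x0f,0x47}
#1 dst[0x2b+4] := {0xaf,0x30,0x3b,0x80}
#2 dst[0x03+6] := {0x0e,0x72,0x12,0xfa,0xa2,0x4e}
#3 dst[0x24+6] := {0x4e,0x07,0x06,0x6e,0x49,0xfc}
#4 dst[0x00+4] := {0x72,0x12,0xfa,0xa2}
#5 dst[0x2b+3] := {0x12,0xfa,0xa2}
query mem[0x2c]=0xfa, mem[0x19]=0xa2, mem[0x08]=0x4e, mem[0x01]=0x12

MEM[0x2c,0x19,0x08,0x01] = fa a2 4e 12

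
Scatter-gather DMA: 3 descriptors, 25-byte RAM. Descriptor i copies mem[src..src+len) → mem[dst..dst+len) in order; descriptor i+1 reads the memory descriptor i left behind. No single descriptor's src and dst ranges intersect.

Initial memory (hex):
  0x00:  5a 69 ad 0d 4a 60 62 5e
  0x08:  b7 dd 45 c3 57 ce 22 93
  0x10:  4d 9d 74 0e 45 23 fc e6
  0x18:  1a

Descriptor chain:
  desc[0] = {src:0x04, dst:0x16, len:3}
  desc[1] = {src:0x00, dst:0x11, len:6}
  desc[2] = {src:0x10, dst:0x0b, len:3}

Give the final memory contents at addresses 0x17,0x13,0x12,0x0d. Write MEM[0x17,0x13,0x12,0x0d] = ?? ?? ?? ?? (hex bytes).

MEM[0x17,0x13,0x12,0x0d] = 60 ad 69 69

[0] 0x04->0x16 len=3 : 4a 60 62
[1] 0x00->0x11 len=6 : 5a 69 ad 0d 4a 60
[2] 0x10->0x0b len=3 : 4d 5a 69
query mem[0x17]=0x60, mem[0x13]=0xad, mem[0x12]=0x69, mem[0x0d]=0x69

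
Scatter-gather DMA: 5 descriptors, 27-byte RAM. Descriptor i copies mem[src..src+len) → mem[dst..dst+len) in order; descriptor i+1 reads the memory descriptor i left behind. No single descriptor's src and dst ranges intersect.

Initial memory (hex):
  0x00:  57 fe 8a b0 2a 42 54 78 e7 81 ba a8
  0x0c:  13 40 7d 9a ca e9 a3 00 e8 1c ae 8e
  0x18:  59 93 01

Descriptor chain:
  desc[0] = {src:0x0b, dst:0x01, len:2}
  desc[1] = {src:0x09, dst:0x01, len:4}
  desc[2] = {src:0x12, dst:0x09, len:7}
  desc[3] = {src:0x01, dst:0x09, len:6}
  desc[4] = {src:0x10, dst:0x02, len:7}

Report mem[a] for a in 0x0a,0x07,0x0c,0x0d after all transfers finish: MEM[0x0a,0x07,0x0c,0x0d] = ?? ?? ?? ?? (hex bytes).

MEM[0x0a,0x07,0x0c,0x0d] = ba 1c 13 42

[0] 0x0b->0x01 len=2 : a8 13
[1] 0x09->0x01 len=4 : 81 ba a8 13
[2] 0x12->0x09 len=7 : a3 00 e8 1c ae 8e 59
[3] 0x01->0x09 len=6 : 81 ba a8 13 42 54
[4] 0x10->0x02 len=7 : ca e9 a3 00 e8 1c ae
query mem[0x0a]=0xba, mem[0x07]=0x1c, mem[0x0c]=0x13, mem[0x0d]=0x42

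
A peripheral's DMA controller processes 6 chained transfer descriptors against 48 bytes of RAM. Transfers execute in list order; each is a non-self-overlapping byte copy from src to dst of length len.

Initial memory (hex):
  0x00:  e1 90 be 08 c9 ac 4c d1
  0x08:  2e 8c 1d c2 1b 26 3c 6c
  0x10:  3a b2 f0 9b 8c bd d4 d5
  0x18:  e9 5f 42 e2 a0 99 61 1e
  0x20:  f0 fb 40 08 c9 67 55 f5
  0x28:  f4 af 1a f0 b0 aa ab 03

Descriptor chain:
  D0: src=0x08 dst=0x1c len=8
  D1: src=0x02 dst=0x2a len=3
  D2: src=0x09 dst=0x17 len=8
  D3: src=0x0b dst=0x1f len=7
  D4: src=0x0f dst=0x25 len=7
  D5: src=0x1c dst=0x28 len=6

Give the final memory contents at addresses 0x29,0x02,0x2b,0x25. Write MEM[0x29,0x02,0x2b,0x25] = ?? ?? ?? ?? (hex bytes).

[0] 0x08->0x1c len=8 : 2e 8c 1d c2 1b 26 3c 6c
[1] 0x02->0x2a len=3 : be 08 c9
[2] 0x09->0x17 len=8 : 8c 1d c2 1b 26 3c 6c 3a
[3] 0x0b->0x1f len=7 : c2 1b 26 3c 6c 3a b2
[4] 0x0f->0x25 len=7 : 6c 3a b2 f0 9b 8c bd
[5] 0x1c->0x28 len=6 : 3c 6c 3a c2 1b 26
query mem[0x29]=0x6c, mem[0x02]=0xbe, mem[0x2b]=0xc2, mem[0x25]=0x6c

MEM[0x29,0x02,0x2b,0x25] = 6c be c2 6c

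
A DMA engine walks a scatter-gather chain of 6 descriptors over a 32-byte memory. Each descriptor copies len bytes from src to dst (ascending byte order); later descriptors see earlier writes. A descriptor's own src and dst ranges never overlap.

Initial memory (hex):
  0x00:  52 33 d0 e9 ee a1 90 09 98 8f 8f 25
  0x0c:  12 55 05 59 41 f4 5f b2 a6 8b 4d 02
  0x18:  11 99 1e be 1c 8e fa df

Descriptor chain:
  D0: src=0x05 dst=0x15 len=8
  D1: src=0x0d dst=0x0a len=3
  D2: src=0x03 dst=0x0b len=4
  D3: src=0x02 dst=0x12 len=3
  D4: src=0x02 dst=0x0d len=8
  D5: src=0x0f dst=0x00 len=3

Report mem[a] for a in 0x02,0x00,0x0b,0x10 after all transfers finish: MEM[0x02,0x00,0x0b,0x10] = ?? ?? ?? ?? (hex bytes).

MEM[0x02,0x00,0x0b,0x10] = 90 ee e9 a1

#0 dst[0x15+8] := {0xa1,0x90,0x09,0x98,0x8f,0x8f,0x25,0x12}
#1 dst[0x0a+3] := {0x55,0x05,0x59}
#2 dst[0x0b+4] := {0xe9,0xee,0xa1,0x90}
#3 dst[0x12+3] := {0xd0,0xe9,0xee}
#4 dst[0x0d+8] := {0xd0,0xe9,0xee,0xa1,0x90,0x09,0x98,0x8f}
#5 dst[0x00+3] := {0xee,0xa1,0x90}
query mem[0x02]=0x90, mem[0x00]=0xee, mem[0x0b]=0xe9, mem[0x10]=0xa1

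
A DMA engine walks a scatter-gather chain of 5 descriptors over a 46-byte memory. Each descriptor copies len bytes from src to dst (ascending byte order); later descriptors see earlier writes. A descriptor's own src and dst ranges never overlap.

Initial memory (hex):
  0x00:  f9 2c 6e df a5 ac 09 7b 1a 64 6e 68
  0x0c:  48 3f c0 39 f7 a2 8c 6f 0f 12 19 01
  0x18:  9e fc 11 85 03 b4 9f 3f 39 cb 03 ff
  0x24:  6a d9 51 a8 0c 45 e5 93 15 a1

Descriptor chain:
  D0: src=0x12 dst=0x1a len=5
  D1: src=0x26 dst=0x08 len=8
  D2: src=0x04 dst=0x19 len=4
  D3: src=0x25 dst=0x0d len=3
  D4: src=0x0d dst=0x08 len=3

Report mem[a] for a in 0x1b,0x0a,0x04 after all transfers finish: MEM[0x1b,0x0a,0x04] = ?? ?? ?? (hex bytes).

MEM[0x1b,0x0a,0x04] = 09 a8 a5

[0] 0x12->0x1a len=5 : 8c 6f 0f 12 19
[1] 0x26->0x08 len=8 : 51 a8 0c 45 e5 93 15 a1
[2] 0x04->0x19 len=4 : a5 ac 09 7b
[3] 0x25->0x0d len=3 : d9 51 a8
[4] 0x0d->0x08 len=3 : d9 51 a8
query mem[0x1b]=0x09, mem[0x0a]=0xa8, mem[0x04]=0xa5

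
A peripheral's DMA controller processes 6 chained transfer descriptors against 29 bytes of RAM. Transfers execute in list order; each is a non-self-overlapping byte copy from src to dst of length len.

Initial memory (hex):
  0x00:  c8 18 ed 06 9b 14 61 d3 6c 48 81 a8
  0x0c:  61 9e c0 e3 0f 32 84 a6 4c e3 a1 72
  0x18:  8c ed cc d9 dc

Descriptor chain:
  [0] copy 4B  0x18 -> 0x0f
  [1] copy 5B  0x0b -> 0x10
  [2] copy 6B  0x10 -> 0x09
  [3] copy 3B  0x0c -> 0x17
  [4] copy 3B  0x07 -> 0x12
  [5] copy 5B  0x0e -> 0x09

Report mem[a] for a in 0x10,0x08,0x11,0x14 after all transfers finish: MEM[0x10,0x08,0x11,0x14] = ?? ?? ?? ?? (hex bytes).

MEM[0x10,0x08,0x11,0x14] = a8 6c 61 a8

[0] 0x18->0x0f len=4 : 8c ed cc d9
[1] 0x0b->0x10 len=5 : a8 61 9e c0 8c
[2] 0x10->0x09 len=6 : a8 61 9e c0 8c e3
[3] 0x0c->0x17 len=3 : c0 8c e3
[4] 0x07->0x12 len=3 : d3 6c a8
[5] 0x0e->0x09 len=5 : e3 8c a8 61 d3
query mem[0x10]=0xa8, mem[0x08]=0x6c, mem[0x11]=0x61, mem[0x14]=0xa8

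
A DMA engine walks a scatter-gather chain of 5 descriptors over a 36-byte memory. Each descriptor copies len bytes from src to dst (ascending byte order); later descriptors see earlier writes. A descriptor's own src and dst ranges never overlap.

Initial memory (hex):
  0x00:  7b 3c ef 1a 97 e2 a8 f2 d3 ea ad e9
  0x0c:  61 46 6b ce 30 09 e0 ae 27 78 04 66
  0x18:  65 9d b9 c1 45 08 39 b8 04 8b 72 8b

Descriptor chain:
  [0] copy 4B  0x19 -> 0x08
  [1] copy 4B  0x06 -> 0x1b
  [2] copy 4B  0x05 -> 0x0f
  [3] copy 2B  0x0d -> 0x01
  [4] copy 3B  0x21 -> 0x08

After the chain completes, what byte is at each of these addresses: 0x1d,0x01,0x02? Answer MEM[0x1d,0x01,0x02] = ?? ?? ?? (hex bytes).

D0: mem[0x08..0x0b] <- [9d b9 c1 45]
D1: mem[0x1b..0x1e] <- [a8 f2 9d b9]
D2: mem[0x0f..0x12] <- [e2 a8 f2 9d]
D3: mem[0x01..0x02] <- [46 6b]
D4: mem[0x08..0x0a] <- [8b 72 8b]
query mem[0x1d]=0x9d, mem[0x01]=0x46, mem[0x02]=0x6b

MEM[0x1d,0x01,0x02] = 9d 46 6b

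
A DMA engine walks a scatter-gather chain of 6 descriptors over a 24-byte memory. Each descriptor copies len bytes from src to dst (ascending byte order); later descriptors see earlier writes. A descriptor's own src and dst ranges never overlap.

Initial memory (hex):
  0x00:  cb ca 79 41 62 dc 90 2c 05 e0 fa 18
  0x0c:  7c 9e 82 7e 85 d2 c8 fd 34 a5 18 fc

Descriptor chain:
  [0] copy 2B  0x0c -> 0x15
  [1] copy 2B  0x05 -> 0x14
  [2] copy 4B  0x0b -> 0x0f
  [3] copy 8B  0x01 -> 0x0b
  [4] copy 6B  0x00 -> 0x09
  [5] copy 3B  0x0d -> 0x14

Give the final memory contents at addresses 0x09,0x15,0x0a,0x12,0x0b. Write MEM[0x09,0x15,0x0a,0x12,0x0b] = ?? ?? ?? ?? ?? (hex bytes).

  after D0: wrote 2B at 0x15 = 7c9e
  after D1: wrote 2B at 0x14 = dc90
  after D2: wrote 4B at 0x0f = 187c9e82
  after D3: wrote 8B at 0x0b = ca794162dc902c05
  after D4: wrote 6B at 0x09 = cbca794162dc
  after D5: wrote 3B at 0x14 = 62dcdc
query mem[0x09]=0xcb, mem[0x15]=0xdc, mem[0x0a]=0xca, mem[0x12]=0x05, mem[0x0b]=0x79

MEM[0x09,0x15,0x0a,0x12,0x0b] = cb dc ca 05 79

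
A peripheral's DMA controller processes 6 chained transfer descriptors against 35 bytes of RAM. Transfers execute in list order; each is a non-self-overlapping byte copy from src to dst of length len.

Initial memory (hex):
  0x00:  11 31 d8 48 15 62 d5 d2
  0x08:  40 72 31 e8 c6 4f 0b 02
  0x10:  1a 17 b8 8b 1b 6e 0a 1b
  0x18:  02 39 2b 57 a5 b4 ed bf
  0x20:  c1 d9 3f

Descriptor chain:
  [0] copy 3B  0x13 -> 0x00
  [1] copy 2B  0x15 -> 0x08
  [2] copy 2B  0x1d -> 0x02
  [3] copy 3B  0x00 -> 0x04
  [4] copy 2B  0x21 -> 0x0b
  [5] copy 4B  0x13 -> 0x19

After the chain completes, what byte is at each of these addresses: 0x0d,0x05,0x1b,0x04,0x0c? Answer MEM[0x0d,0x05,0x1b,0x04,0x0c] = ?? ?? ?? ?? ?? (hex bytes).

MEM[0x0d,0x05,0x1b,0x04,0x0c] = 4f 1b 6e 8b 3f

#0 dst[0x00+3] := {0x8b,0x1b,0x6e}
#1 dst[0x08+2] := {0x6e,0x0a}
#2 dst[0x02+2] := {0xb4,0xed}
#3 dst[0x04+3] := {0x8b,0x1b,0xb4}
#4 dst[0x0b+2] := {0xd9,0x3f}
#5 dst[0x19+4] := {0x8b,0x1b,0x6e,0x0a}
query mem[0x0d]=0x4f, mem[0x05]=0x1b, mem[0x1b]=0x6e, mem[0x04]=0x8b, mem[0x0c]=0x3f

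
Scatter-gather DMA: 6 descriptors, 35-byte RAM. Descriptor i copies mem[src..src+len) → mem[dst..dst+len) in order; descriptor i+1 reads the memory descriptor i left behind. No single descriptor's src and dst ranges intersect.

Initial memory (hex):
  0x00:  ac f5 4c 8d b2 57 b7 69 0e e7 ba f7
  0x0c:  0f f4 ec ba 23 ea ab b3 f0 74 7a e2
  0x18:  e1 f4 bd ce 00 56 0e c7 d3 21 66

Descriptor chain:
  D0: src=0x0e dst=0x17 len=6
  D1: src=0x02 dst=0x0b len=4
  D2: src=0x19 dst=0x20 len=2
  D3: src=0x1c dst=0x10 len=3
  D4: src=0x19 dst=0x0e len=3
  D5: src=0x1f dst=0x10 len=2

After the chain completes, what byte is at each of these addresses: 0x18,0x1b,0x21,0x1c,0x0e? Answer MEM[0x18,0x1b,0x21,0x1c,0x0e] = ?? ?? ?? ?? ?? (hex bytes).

  after D0: wrote 6B at 0x17 = ecba23eaabb3
  after D1: wrote 4B at 0x0b = 4c8db257
  after D2: wrote 2B at 0x20 = 23ea
  after D3: wrote 3B at 0x10 = b3560e
  after D4: wrote 3B at 0x0e = 23eaab
  after D5: wrote 2B at 0x10 = c723
query mem[0x18]=0xba, mem[0x1b]=0xab, mem[0x21]=0xea, mem[0x1c]=0xb3, mem[0x0e]=0x23

MEM[0x18,0x1b,0x21,0x1c,0x0e] = ba ab ea b3 23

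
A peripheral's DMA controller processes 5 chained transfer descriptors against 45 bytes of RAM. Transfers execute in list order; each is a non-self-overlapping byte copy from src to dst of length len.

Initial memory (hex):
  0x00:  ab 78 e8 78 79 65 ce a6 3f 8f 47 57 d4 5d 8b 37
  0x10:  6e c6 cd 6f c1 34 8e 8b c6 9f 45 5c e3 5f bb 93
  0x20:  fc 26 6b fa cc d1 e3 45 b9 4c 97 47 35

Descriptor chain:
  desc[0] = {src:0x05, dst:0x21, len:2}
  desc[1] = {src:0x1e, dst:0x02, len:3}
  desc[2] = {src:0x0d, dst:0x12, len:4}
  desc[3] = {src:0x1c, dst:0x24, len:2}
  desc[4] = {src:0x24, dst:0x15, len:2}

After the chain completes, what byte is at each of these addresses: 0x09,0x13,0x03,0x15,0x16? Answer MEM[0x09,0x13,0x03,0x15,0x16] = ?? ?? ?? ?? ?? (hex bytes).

#0 dst[0x21+2] := {0x65,0xce}
#1 dst[0x02+3] := {0xbb,0x93,0xfc}
#2 dst[0x12+4] := {0x5d,0x8b,0x37,0x6e}
#3 dst[0x24+2] := {0xe3,0x5f}
#4 dst[0x15+2] := {0xe3,0x5f}
query mem[0x09]=0x8f, mem[0x13]=0x8b, mem[0x03]=0x93, mem[0x15]=0xe3, mem[0x16]=0x5f

MEM[0x09,0x13,0x03,0x15,0x16] = 8f 8b 93 e3 5f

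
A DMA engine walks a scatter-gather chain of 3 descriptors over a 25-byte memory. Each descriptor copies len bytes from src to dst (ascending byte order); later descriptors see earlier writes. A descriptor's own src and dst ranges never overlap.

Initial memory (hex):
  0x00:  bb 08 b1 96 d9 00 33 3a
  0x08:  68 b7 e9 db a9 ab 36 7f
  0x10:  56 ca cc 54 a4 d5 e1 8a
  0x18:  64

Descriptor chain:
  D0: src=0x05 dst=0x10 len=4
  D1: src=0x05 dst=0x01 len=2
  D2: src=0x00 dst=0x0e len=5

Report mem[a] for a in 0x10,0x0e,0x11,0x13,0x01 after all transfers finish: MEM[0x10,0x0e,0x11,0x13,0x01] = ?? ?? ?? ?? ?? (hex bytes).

  after D0: wrote 4B at 0x10 = 00333a68
  after D1: wrote 2B at 0x01 = 0033
  after D2: wrote 5B at 0x0e = bb003396d9
query mem[0x10]=0x33, mem[0x0e]=0xbb, mem[0x11]=0x96, mem[0x13]=0x68, mem[0x01]=0x00

MEM[0x10,0x0e,0x11,0x13,0x01] = 33 bb 96 68 00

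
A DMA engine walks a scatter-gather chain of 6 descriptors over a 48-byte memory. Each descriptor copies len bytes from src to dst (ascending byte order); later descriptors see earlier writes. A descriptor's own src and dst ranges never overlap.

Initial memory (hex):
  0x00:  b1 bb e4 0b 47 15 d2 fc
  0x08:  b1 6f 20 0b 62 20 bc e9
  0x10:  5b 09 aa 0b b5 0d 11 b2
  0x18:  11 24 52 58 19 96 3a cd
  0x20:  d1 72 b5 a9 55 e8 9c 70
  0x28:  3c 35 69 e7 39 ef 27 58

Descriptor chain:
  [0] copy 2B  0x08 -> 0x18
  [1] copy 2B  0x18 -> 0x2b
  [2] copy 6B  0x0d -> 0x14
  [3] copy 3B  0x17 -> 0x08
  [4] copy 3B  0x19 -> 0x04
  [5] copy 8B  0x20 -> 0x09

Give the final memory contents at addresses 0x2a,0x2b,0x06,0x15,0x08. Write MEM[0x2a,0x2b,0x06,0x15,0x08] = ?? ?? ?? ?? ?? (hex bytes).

MEM[0x2a,0x2b,0x06,0x15,0x08] = 69 b1 58 bc 5b

[0] 0x08->0x18 len=2 : b1 6f
[1] 0x18->0x2b len=2 : b1 6f
[2] 0x0d->0x14 len=6 : 20 bc e9 5b 09 aa
[3] 0x17->0x08 len=3 : 5b 09 aa
[4] 0x19->0x04 len=3 : aa 52 58
[5] 0x20->0x09 len=8 : d1 72 b5 a9 55 e8 9c 70
query mem[0x2a]=0x69, mem[0x2b]=0xb1, mem[0x06]=0x58, mem[0x15]=0xbc, mem[0x08]=0x5b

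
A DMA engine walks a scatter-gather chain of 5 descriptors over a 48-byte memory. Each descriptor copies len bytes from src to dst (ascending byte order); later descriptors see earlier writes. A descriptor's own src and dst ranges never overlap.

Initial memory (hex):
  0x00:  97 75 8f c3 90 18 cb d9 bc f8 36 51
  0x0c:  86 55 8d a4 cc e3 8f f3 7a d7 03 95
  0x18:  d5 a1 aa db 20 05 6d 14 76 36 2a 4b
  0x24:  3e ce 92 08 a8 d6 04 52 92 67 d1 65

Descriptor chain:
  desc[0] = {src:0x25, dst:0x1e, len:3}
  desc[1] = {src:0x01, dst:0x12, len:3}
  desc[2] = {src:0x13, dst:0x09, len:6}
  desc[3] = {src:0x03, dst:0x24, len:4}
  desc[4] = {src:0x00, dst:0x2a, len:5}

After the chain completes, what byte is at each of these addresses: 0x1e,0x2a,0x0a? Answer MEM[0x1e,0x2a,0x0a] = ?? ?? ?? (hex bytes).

#0 dst[0x1e+3] := {0xce,0x92,0x08}
#1 dst[0x12+3] := {0x75,0x8f,0xc3}
#2 dst[0x09+6] := {0x8f,0xc3,0xd7,0x03,0x95,0xd5}
#3 dst[0x24+4] := {0xc3,0x90,0x18,0xcb}
#4 dst[0x2a+5] := {0x97,0x75,0x8f,0xc3,0x90}
query mem[0x1e]=0xce, mem[0x2a]=0x97, mem[0x0a]=0xc3

MEM[0x1e,0x2a,0x0a] = ce 97 c3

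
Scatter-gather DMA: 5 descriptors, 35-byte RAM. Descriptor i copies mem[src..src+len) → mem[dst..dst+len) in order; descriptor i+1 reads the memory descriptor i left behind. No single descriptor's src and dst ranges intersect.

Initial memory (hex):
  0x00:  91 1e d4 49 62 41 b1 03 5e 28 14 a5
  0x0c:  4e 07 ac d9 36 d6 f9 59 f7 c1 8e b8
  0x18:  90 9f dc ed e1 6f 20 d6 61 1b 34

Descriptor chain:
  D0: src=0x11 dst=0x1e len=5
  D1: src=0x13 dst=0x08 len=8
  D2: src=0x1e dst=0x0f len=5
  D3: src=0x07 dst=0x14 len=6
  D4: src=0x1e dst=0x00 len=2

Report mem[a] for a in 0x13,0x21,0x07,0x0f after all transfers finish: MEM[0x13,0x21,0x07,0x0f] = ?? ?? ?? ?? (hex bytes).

MEM[0x13,0x21,0x07,0x0f] = c1 f7 03 d6

  after D0: wrote 5B at 0x1e = d6f959f7c1
  after D1: wrote 8B at 0x08 = 59f7c18eb8909fdc
  after D2: wrote 5B at 0x0f = d6f959f7c1
  after D3: wrote 6B at 0x14 = 0359f7c18eb8
  after D4: wrote 2B at 0x00 = d6f9
query mem[0x13]=0xc1, mem[0x21]=0xf7, mem[0x07]=0x03, mem[0x0f]=0xd6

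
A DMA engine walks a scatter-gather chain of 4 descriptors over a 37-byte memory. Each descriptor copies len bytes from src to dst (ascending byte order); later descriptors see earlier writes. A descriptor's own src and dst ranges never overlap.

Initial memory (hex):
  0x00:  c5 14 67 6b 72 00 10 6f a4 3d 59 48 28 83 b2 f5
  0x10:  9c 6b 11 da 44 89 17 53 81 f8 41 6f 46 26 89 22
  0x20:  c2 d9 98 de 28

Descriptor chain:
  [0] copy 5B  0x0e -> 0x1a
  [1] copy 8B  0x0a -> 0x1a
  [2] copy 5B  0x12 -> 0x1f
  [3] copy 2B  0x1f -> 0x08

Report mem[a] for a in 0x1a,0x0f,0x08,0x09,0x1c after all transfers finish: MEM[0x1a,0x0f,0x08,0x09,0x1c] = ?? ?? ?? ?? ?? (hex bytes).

MEM[0x1a,0x0f,0x08,0x09,0x1c] = 59 f5 11 da 28

#0 dst[0x1a+5] := {0xb2,0xf5,0x9c,0x6b,0x11}
#1 dst[0x1a+8] := {0x59,0x48,0x28,0x83,0xb2,0xf5,0x9c,0x6b}
#2 dst[0x1f+5] := {0x11,0xda,0x44,0x89,0x17}
#3 dst[0x08+2] := {0x11,0xda}
query mem[0x1a]=0x59, mem[0x0f]=0xf5, mem[0x08]=0x11, mem[0x09]=0xda, mem[0x1c]=0x28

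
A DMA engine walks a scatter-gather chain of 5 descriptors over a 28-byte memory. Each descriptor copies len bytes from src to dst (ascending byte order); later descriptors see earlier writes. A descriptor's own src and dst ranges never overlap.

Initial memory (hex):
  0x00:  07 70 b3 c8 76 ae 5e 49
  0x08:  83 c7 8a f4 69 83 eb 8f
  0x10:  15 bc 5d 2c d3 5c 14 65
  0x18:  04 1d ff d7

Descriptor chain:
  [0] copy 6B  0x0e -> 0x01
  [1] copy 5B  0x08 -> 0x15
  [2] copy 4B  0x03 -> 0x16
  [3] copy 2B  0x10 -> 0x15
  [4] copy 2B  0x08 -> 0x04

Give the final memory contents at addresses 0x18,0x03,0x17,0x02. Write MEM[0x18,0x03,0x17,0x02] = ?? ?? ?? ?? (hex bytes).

MEM[0x18,0x03,0x17,0x02] = 5d 15 bc 8f

D0: mem[0x01..0x06] <- [eb 8f 15 bc 5d 2c]
D1: mem[0x15..0x19] <- [83 c7 8a f4 69]
D2: mem[0x16..0x19] <- [15 bc 5d 2c]
D3: mem[0x15..0x16] <- [15 bc]
D4: mem[0x04..0x05] <- [83 c7]
query mem[0x18]=0x5d, mem[0x03]=0x15, mem[0x17]=0xbc, mem[0x02]=0x8f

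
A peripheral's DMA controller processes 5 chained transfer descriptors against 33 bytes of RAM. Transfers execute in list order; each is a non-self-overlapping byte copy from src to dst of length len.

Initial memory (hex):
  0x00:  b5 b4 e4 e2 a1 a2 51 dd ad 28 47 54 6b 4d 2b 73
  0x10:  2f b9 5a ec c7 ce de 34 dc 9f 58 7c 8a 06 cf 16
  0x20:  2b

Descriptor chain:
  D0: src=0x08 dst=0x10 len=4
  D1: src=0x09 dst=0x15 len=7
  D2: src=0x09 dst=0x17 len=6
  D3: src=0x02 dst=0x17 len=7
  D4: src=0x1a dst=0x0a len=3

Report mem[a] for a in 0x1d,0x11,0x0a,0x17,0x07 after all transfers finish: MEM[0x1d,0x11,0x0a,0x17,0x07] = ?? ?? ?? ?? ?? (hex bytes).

  after D0: wrote 4B at 0x10 = ad284754
  after D1: wrote 7B at 0x15 = 2847546b4d2b73
  after D2: wrote 6B at 0x17 = 2847546b4d2b
  after D3: wrote 7B at 0x17 = e4e2a1a251ddad
  after D4: wrote 3B at 0x0a = a251dd
query mem[0x1d]=0xad, mem[0x11]=0x28, mem[0x0a]=0xa2, mem[0x17]=0xe4, mem[0x07]=0xdd

MEM[0x1d,0x11,0x0a,0x17,0x07] = ad 28 a2 e4 dd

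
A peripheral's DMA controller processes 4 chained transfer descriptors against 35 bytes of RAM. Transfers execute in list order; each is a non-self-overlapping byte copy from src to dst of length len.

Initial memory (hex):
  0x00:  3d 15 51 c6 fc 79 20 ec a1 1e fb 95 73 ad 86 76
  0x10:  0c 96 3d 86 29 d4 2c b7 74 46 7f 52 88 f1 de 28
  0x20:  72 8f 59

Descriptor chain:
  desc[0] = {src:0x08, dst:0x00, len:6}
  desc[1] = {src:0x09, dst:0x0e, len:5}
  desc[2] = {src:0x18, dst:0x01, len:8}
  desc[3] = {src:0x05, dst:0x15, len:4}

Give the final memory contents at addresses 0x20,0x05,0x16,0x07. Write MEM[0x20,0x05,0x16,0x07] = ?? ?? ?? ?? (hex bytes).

D0: mem[0x00..0x05] <- [a1 1e fb 95 73 ad]
D1: mem[0x0e..0x12] <- [1e fb 95 73 ad]
D2: mem[0x01..0x08] <- [74 46 7f 52 88 f1 de 28]
D3: mem[0x15..0x18] <- [88 f1 de 28]
query mem[0x20]=0x72, mem[0x05]=0x88, mem[0x16]=0xf1, mem[0x07]=0xde

MEM[0x20,0x05,0x16,0x07] = 72 88 f1 de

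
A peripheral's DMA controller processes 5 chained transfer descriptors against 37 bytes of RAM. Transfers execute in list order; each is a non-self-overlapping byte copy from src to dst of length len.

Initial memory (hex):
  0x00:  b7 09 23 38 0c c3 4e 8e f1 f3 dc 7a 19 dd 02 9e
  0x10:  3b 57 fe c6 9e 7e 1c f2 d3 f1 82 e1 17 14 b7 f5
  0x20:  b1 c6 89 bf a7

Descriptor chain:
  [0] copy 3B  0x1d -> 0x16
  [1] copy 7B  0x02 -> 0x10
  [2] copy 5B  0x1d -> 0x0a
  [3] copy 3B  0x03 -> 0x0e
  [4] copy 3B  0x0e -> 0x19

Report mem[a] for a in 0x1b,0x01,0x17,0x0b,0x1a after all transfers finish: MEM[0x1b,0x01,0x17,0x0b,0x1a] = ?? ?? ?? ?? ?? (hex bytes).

MEM[0x1b,0x01,0x17,0x0b,0x1a] = c3 09 b7 b7 0c

  after D0: wrote 3B at 0x16 = 14b7f5
  after D1: wrote 7B at 0x10 = 23380cc34e8ef1
  after D2: wrote 5B at 0x0a = 14b7f5b1c6
  after D3: wrote 3B at 0x0e = 380cc3
  after D4: wrote 3B at 0x19 = 380cc3
query mem[0x1b]=0xc3, mem[0x01]=0x09, mem[0x17]=0xb7, mem[0x0b]=0xb7, mem[0x1a]=0x0c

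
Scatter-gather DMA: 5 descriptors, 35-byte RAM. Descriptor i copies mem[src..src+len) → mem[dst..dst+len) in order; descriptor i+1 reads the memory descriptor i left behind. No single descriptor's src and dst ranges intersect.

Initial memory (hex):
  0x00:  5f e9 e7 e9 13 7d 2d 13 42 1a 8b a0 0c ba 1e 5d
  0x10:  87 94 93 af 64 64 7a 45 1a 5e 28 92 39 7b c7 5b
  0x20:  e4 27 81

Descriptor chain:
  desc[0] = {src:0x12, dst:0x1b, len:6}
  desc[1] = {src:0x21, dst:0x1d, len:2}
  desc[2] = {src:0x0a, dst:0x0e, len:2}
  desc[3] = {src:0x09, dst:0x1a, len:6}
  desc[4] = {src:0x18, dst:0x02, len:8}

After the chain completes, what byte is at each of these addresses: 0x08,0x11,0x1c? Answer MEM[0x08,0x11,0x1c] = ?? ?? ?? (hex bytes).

[0] 0x12->0x1b len=6 : 93 af 64 64 7a 45
[1] 0x21->0x1d len=2 : 27 81
[2] 0x0a->0x0e len=2 : 8b a0
[3] 0x09->0x1a len=6 : 1a 8b a0 0c ba 8b
[4] 0x18->0x02 len=8 : 1a 5e 1a 8b a0 0c ba 8b
query mem[0x08]=0xba, mem[0x11]=0x94, mem[0x1c]=0xa0

MEM[0x08,0x11,0x1c] = ba 94 a0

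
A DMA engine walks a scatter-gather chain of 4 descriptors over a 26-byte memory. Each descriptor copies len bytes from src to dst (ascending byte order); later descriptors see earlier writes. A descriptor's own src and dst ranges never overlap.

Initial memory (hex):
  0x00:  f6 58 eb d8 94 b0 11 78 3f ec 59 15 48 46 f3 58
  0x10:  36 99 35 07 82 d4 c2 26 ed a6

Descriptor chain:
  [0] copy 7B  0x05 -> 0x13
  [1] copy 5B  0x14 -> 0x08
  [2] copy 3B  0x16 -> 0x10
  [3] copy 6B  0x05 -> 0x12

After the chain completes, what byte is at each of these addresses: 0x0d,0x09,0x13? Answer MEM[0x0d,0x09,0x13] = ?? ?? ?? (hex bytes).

#0 dst[0x13+7] := {0xb0,0x11,0x78,0x3f,0xec,0x59,0x15}
#1 dst[0x08+5] := {0x11,0x78,0x3f,0xec,0x59}
#2 dst[0x10+3] := {0x3f,0xec,0x59}
#3 dst[0x12+6] := {0xb0,0x11,0x78,0x11,0x78,0x3f}
query mem[0x0d]=0x46, mem[0x09]=0x78, mem[0x13]=0x11

MEM[0x0d,0x09,0x13] = 46 78 11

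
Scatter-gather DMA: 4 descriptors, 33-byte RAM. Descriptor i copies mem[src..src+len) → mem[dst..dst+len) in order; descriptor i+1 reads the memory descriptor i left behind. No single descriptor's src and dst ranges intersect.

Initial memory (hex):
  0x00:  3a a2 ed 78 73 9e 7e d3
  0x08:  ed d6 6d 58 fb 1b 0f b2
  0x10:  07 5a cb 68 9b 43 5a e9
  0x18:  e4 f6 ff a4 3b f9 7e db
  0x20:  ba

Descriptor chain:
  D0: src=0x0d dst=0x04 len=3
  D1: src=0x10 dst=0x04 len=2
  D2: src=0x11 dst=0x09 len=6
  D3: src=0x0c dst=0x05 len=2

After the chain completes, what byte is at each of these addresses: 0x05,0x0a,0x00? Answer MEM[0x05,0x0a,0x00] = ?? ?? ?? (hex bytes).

  after D0: wrote 3B at 0x04 = 1b0fb2
  after D1: wrote 2B at 0x04 = 075a
  after D2: wrote 6B at 0x09 = 5acb689b435a
  after D3: wrote 2B at 0x05 = 9b43
query mem[0x05]=0x9b, mem[0x0a]=0xcb, mem[0x00]=0x3a

MEM[0x05,0x0a,0x00] = 9b cb 3a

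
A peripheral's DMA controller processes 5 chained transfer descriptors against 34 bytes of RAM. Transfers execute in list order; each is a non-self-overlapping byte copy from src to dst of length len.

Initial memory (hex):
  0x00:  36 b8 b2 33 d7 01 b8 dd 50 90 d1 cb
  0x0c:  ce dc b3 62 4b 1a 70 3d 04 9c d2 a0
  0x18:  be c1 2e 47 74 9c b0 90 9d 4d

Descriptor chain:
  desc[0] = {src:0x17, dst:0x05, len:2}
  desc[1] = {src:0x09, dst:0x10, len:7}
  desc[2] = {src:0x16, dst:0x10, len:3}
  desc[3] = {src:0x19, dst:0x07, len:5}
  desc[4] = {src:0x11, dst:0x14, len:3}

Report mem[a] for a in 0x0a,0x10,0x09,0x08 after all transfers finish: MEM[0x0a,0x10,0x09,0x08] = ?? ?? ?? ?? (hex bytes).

#0 dst[0x05+2] := {0xa0,0xbe}
#1 dst[0x10+7] := {0x90,0xd1,0xcb,0xce,0xdc,0xb3,0x62}
#2 dst[0x10+3] := {0x62,0xa0,0xbe}
#3 dst[0x07+5] := {0xc1,0x2e,0x47,0x74,0x9c}
#4 dst[0x14+3] := {0xa0,0xbe,0xce}
query mem[0x0a]=0x74, mem[0x10]=0x62, mem[0x09]=0x47, mem[0x08]=0x2e

MEM[0x0a,0x10,0x09,0x08] = 74 62 47 2e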